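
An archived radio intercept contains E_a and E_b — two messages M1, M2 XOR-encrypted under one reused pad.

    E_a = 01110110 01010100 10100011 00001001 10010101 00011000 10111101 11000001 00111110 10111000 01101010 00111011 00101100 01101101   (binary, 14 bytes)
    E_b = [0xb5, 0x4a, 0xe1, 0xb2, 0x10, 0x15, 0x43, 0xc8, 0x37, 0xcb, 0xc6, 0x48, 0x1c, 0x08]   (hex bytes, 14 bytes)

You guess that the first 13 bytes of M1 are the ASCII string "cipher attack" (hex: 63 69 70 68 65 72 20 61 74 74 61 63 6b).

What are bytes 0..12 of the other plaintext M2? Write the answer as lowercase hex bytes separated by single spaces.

a0 77 32 d3 e0 7f de 68 7d 07 cd 10 5b

First, E_a ⊕ E_b = (M1 ⊕ K) ⊕ (M2 ⊕ K) = M1 ⊕ M2, so the key drops out. Then M2 = (M1 ⊕ M2) ⊕ M1 over the first 13 bytes.
byte 0: (76 ^ b5) ^ 63 = c3 ^ 63 = a0
byte 1: (54 ^ 4a) ^ 69 = 1e ^ 69 = 77
byte 2: (a3 ^ e1) ^ 70 = 42 ^ 70 = 32
byte 3: (09 ^ b2) ^ 68 = bb ^ 68 = d3
byte 4: (95 ^ 10) ^ 65 = 85 ^ 65 = e0
byte 5: (18 ^ 15) ^ 72 = 0d ^ 72 = 7f
byte 6: (bd ^ 43) ^ 20 = fe ^ 20 = de
byte 7: (c1 ^ c8) ^ 61 = 09 ^ 61 = 68
byte 8: (3e ^ 37) ^ 74 = 09 ^ 74 = 7d
byte 9: (b8 ^ cb) ^ 74 = 73 ^ 74 = 07
byte 10: (6a ^ c6) ^ 61 = ac ^ 61 = cd
byte 11: (3b ^ 48) ^ 63 = 73 ^ 63 = 10
byte 12: (2c ^ 1c) ^ 6b = 30 ^ 6b = 5b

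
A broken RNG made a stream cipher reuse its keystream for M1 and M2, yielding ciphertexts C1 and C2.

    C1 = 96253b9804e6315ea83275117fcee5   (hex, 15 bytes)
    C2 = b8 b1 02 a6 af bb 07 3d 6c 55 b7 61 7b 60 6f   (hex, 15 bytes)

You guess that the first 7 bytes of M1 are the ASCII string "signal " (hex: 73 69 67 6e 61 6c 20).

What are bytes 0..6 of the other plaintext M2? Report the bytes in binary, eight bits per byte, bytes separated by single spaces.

First, C1 ⊕ C2 = (M1 ⊕ K) ⊕ (M2 ⊕ K) = M1 ⊕ M2, so the key drops out. Then M2 = (M1 ⊕ M2) ⊕ M1 over the first 7 bytes.
byte 0: (96 ⊕ b8) ⊕ 73 = 2e ⊕ 73 = 5d
byte 1: (25 ⊕ b1) ⊕ 69 = 94 ⊕ 69 = fd
byte 2: (3b ⊕ 02) ⊕ 67 = 39 ⊕ 67 = 5e
byte 3: (98 ⊕ a6) ⊕ 6e = 3e ⊕ 6e = 50
byte 4: (04 ⊕ af) ⊕ 61 = ab ⊕ 61 = ca
byte 5: (e6 ⊕ bb) ⊕ 6c = 5d ⊕ 6c = 31
byte 6: (31 ⊕ 07) ⊕ 20 = 36 ⊕ 20 = 16

01011101 11111101 01011110 01010000 11001010 00110001 00010110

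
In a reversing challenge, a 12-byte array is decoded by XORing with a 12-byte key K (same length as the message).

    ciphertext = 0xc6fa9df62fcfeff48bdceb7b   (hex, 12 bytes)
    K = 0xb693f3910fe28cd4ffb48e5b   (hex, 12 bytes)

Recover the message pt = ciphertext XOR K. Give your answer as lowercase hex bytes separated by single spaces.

70 69 6e 67 20 2d 63 20 74 68 65 20

XOR is its own inverse, so applying the key byte-wise gives the result directly.
byte 0: 11000110 ⊕ 10110110 = 01110000
byte 1: 11111010 ⊕ 10010011 = 01101001
byte 2: 10011101 ⊕ 11110011 = 01101110
byte 3: 11110110 ⊕ 10010001 = 01100111
byte 4: 00101111 ⊕ 00001111 = 00100000
byte 5: 11001111 ⊕ 11100010 = 00101101
byte 6: 11101111 ⊕ 10001100 = 01100011
byte 7: 11110100 ⊕ 11010100 = 00100000
byte 8: 10001011 ⊕ 11111111 = 01110100
byte 9: 11011100 ⊕ 10110100 = 01101000
byte 10: 11101011 ⊕ 10001110 = 01100101
byte 11: 01111011 ⊕ 01011011 = 00100000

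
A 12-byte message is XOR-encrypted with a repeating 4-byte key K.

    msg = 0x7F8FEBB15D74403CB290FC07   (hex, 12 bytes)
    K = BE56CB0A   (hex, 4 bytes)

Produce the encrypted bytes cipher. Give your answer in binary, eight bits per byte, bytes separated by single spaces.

11000001 11011001 00100000 10111011 11100011 00100010 10001011 00110110 00001100 11000110 00110111 00001101

The 4-byte key repeats, so the effective keystream is be 56 cb 0a be 56 cb 0a be 56 cb 0a.
byte 0: 7f ⊕ be = c1
byte 1: 8f ⊕ 56 = d9
byte 2: eb ⊕ cb = 20
byte 3: b1 ⊕ 0a = bb
byte 4: 5d ⊕ be = e3
byte 5: 74 ⊕ 56 = 22
byte 6: 40 ⊕ cb = 8b
byte 7: 3c ⊕ 0a = 36
byte 8: b2 ⊕ be = 0c
byte 9: 90 ⊕ 56 = c6
byte 10: fc ⊕ cb = 37
byte 11: 07 ⊕ 0a = 0d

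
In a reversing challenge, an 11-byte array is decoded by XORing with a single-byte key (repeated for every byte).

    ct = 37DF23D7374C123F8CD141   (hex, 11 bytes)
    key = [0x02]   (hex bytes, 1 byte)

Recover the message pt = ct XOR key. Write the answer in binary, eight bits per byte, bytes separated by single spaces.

The 1-byte key repeats, so the effective keystream is 02 02 02 02 02 02 02 02 02 02 02.
byte 0: 37 ^ 02 = 35
byte 1: df ^ 02 = dd
byte 2: 23 ^ 02 = 21
byte 3: d7 ^ 02 = d5
byte 4: 37 ^ 02 = 35
byte 5: 4c ^ 02 = 4e
byte 6: 12 ^ 02 = 10
byte 7: 3f ^ 02 = 3d
byte 8: 8c ^ 02 = 8e
byte 9: d1 ^ 02 = d3
byte 10: 41 ^ 02 = 43

00110101 11011101 00100001 11010101 00110101 01001110 00010000 00111101 10001110 11010011 01000011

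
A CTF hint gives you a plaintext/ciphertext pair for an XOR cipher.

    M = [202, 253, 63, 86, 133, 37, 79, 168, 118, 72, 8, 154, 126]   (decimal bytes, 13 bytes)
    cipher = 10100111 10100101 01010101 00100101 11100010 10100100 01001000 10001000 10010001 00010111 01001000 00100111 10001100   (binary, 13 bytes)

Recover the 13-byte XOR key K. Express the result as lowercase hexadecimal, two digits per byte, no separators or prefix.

Since cipher = M ⊕ K, XORing both sides with M gives K = M ⊕ cipher.
ca ⊕ a7 = 6d
fd ⊕ a5 = 58
3f ⊕ 55 = 6a
56 ⊕ 25 = 73
85 ⊕ e2 = 67
25 ⊕ a4 = 81
4f ⊕ 48 = 07
a8 ⊕ 88 = 20
76 ⊕ 91 = e7
48 ⊕ 17 = 5f
08 ⊕ 48 = 40
9a ⊕ 27 = bd
7e ⊕ 8c = f2

6d586a7367810720e75f40bdf2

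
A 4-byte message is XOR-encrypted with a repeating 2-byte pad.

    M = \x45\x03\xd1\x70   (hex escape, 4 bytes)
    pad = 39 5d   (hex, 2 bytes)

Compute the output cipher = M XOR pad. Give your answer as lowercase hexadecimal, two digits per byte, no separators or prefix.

7c5ee82d

The 2-byte key repeats, so the effective keystream is 39 5d 39 5d.
byte 0: 45 xor 39 = 7c
byte 1: 03 xor 5d = 5e
byte 2: d1 xor 39 = e8
byte 3: 70 xor 5d = 2d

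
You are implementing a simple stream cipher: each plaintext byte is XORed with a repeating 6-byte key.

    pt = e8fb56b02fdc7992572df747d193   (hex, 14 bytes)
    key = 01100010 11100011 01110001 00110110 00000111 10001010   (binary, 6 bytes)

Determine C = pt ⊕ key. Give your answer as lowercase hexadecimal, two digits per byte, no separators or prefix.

The 6-byte key repeats, so the effective keystream is 62 e3 71 36 07 8a 62 e3 71 36 07 8a 62 e3.
byte 0: e8 xor 62 = 8a
byte 1: fb xor e3 = 18
byte 2: 56 xor 71 = 27
byte 3: b0 xor 36 = 86
byte 4: 2f xor 07 = 28
byte 5: dc xor 8a = 56
byte 6: 79 xor 62 = 1b
byte 7: 92 xor e3 = 71
byte 8: 57 xor 71 = 26
byte 9: 2d xor 36 = 1b
byte 10: f7 xor 07 = f0
byte 11: 47 xor 8a = cd
byte 12: d1 xor 62 = b3
byte 13: 93 xor e3 = 70

8a18278628561b71261bf0cdb370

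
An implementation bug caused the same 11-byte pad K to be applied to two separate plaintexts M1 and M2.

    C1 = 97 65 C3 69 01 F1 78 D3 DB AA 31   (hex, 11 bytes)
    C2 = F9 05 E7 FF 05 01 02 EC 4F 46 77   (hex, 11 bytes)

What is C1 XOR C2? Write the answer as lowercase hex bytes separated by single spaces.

6e 60 24 96 04 f0 7a 3f 94 ec 46

C1 ⊕ C2 = (M1 ⊕ K) ⊕ (M2 ⊕ K) = M1 ⊕ M2 — the shared key cancels under XOR.
97 xor f9 = 6e
65 xor 05 = 60
c3 xor e7 = 24
69 xor ff = 96
01 xor 05 = 04
f1 xor 01 = f0
78 xor 02 = 7a
d3 xor ec = 3f
db xor 4f = 94
aa xor 46 = ec
31 xor 77 = 46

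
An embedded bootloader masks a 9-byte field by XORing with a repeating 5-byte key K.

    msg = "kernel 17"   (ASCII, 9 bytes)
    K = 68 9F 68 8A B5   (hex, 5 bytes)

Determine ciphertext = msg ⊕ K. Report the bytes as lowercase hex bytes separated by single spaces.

The 5-byte key repeats, so the effective keystream is 68 9f 68 8a b5 68 9f 68 8a.
byte 0: 6b xor 68 = 03
byte 1: 65 xor 9f = fa
byte 2: 72 xor 68 = 1a
byte 3: 6e xor 8a = e4
byte 4: 65 xor b5 = d0
byte 5: 6c xor 68 = 04
byte 6: 20 xor 9f = bf
byte 7: 31 xor 68 = 59
byte 8: 37 xor 8a = bd

03 fa 1a e4 d0 04 bf 59 bd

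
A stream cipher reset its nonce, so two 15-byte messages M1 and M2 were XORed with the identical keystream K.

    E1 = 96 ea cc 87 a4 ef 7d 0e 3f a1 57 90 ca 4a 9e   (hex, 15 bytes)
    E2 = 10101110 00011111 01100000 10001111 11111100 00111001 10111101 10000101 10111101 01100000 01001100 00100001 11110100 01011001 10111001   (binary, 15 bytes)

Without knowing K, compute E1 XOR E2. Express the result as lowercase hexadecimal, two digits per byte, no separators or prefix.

38f5ac0858d6c08b82c11bb13e1327

E1 ⊕ E2 = (M1 ⊕ K) ⊕ (M2 ⊕ K) = M1 ⊕ M2 — the shared key cancels under XOR.
byte 0: 96 xor ae = 38
byte 1: ea xor 1f = f5
byte 2: cc xor 60 = ac
byte 3: 87 xor 8f = 08
byte 4: a4 xor fc = 58
byte 5: ef xor 39 = d6
byte 6: 7d xor bd = c0
byte 7: 0e xor 85 = 8b
byte 8: 3f xor bd = 82
byte 9: a1 xor 60 = c1
byte 10: 57 xor 4c = 1b
byte 11: 90 xor 21 = b1
byte 12: ca xor f4 = 3e
byte 13: 4a xor 59 = 13
byte 14: 9e xor b9 = 27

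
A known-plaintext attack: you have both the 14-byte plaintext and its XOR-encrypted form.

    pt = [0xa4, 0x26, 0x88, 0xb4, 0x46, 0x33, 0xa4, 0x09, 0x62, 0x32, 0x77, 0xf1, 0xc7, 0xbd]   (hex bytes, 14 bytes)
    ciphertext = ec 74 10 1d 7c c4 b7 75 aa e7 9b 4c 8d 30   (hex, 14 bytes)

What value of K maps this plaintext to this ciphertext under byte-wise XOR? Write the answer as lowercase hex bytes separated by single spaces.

48 52 98 a9 3a f7 13 7c c8 d5 ec bd 4a 8d

Since ciphertext = pt ⊕ K, XORing both sides with pt gives K = pt ⊕ ciphertext.
byte 0: 10100100 ⊕ 11101100 = 01001000
byte 1: 00100110 ⊕ 01110100 = 01010010
byte 2: 10001000 ⊕ 00010000 = 10011000
byte 3: 10110100 ⊕ 00011101 = 10101001
byte 4: 01000110 ⊕ 01111100 = 00111010
byte 5: 00110011 ⊕ 11000100 = 11110111
byte 6: 10100100 ⊕ 10110111 = 00010011
byte 7: 00001001 ⊕ 01110101 = 01111100
byte 8: 01100010 ⊕ 10101010 = 11001000
byte 9: 00110010 ⊕ 11100111 = 11010101
byte 10: 01110111 ⊕ 10011011 = 11101100
byte 11: 11110001 ⊕ 01001100 = 10111101
byte 12: 11000111 ⊕ 10001101 = 01001010
byte 13: 10111101 ⊕ 00110000 = 10001101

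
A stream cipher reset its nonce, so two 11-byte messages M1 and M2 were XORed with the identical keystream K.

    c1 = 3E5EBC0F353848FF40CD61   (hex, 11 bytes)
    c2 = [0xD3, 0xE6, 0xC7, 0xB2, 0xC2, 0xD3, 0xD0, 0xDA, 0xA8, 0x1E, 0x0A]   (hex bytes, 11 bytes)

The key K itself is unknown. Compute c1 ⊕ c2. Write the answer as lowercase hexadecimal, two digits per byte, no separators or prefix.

edb87bbdf7eb9825e8d36b

c1 ⊕ c2 = (M1 ⊕ K) ⊕ (M2 ⊕ K) = M1 ⊕ M2 — the shared key cancels under XOR.
3e XOR d3 = ed
5e XOR e6 = b8
bc XOR c7 = 7b
0f XOR b2 = bd
35 XOR c2 = f7
38 XOR d3 = eb
48 XOR d0 = 98
ff XOR da = 25
40 XOR a8 = e8
cd XOR 1e = d3
61 XOR 0a = 6b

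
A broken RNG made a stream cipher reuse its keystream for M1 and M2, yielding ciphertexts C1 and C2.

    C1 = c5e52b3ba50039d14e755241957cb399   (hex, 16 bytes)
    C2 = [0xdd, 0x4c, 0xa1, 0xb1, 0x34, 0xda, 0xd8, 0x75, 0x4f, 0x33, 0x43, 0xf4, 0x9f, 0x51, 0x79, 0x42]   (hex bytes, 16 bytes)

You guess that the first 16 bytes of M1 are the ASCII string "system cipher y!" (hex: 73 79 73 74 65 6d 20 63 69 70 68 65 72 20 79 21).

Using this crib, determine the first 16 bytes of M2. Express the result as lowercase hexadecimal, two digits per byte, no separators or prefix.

First, C1 ⊕ C2 = (M1 ⊕ K) ⊕ (M2 ⊕ K) = M1 ⊕ M2, so the key drops out. Then M2 = (M1 ⊕ M2) ⊕ M1 over the first 16 bytes.
byte 0: (c5 XOR dd) XOR 73 = 18 XOR 73 = 6b
byte 1: (e5 XOR 4c) XOR 79 = a9 XOR 79 = d0
byte 2: (2b XOR a1) XOR 73 = 8a XOR 73 = f9
byte 3: (3b XOR b1) XOR 74 = 8a XOR 74 = fe
byte 4: (a5 XOR 34) XOR 65 = 91 XOR 65 = f4
byte 5: (00 XOR da) XOR 6d = da XOR 6d = b7
byte 6: (39 XOR d8) XOR 20 = e1 XOR 20 = c1
byte 7: (d1 XOR 75) XOR 63 = a4 XOR 63 = c7
byte 8: (4e XOR 4f) XOR 69 = 01 XOR 69 = 68
byte 9: (75 XOR 33) XOR 70 = 46 XOR 70 = 36
byte 10: (52 XOR 43) XOR 68 = 11 XOR 68 = 79
byte 11: (41 XOR f4) XOR 65 = b5 XOR 65 = d0
byte 12: (95 XOR 9f) XOR 72 = 0a XOR 72 = 78
byte 13: (7c XOR 51) XOR 20 = 2d XOR 20 = 0d
byte 14: (b3 XOR 79) XOR 79 = ca XOR 79 = b3
byte 15: (99 XOR 42) XOR 21 = db XOR 21 = fa

6bd0f9fef4b7c1c7683679d0780db3fa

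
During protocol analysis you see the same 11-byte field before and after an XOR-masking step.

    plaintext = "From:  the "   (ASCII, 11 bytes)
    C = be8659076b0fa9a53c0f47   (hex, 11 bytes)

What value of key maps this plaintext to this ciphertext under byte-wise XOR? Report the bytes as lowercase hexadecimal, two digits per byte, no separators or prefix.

f8f4366a512f89d1546a67

Since C = plaintext ⊕ key, XORing both sides with plaintext gives key = plaintext ⊕ C.
byte 0: 46 ^ be = f8
byte 1: 72 ^ 86 = f4
byte 2: 6f ^ 59 = 36
byte 3: 6d ^ 07 = 6a
byte 4: 3a ^ 6b = 51
byte 5: 20 ^ 0f = 2f
byte 6: 20 ^ a9 = 89
byte 7: 74 ^ a5 = d1
byte 8: 68 ^ 3c = 54
byte 9: 65 ^ 0f = 6a
byte 10: 20 ^ 47 = 67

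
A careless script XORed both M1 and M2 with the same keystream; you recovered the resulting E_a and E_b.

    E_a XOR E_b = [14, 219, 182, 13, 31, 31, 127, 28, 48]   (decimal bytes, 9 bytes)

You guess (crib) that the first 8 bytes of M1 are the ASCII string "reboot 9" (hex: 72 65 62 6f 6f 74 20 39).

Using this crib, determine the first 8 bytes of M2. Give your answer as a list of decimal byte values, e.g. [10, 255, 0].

Since E_a ⊕ E_b = M1 ⊕ M2, XORing with the guessed M1 bytes yields the corresponding M2 bytes: M2 = (E_a ⊕ E_b) ⊕ M1.
byte 0: 0e XOR 72 = 7c
byte 1: db XOR 65 = be
byte 2: b6 XOR 62 = d4
byte 3: 0d XOR 6f = 62
byte 4: 1f XOR 6f = 70
byte 5: 1f XOR 74 = 6b
byte 6: 7f XOR 20 = 5f
byte 7: 1c XOR 39 = 25

[124, 190, 212, 98, 112, 107, 95, 37]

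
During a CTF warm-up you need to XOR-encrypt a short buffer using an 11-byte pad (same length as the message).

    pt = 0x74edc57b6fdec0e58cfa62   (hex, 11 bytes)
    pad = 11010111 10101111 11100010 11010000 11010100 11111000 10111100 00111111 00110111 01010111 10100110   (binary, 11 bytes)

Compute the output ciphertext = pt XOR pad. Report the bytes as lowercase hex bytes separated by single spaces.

a3 42 27 ab bb 26 7c da bb ad c4

XOR is its own inverse, so applying the key byte-wise gives the result directly.
byte 0: 01110100 ^ 11010111 = 10100011
byte 1: 11101101 ^ 10101111 = 01000010
byte 2: 11000101 ^ 11100010 = 00100111
byte 3: 01111011 ^ 11010000 = 10101011
byte 4: 01101111 ^ 11010100 = 10111011
byte 5: 11011110 ^ 11111000 = 00100110
byte 6: 11000000 ^ 10111100 = 01111100
byte 7: 11100101 ^ 00111111 = 11011010
byte 8: 10001100 ^ 00110111 = 10111011
byte 9: 11111010 ^ 01010111 = 10101101
byte 10: 01100010 ^ 10100110 = 11000100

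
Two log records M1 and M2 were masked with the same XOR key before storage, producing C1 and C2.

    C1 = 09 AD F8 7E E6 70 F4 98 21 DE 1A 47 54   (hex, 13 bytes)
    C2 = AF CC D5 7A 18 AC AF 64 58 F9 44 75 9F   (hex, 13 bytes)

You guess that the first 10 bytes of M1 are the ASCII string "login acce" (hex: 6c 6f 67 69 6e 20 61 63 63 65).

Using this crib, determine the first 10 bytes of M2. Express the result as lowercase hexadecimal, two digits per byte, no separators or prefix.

ca0e4a6d90fc3a9f1a42

First, C1 ⊕ C2 = (M1 ⊕ K) ⊕ (M2 ⊕ K) = M1 ⊕ M2, so the key drops out. Then M2 = (M1 ⊕ M2) ⊕ M1 over the first 10 bytes.
byte 0: (09 ^ af) ^ 6c = a6 ^ 6c = ca
byte 1: (ad ^ cc) ^ 6f = 61 ^ 6f = 0e
byte 2: (f8 ^ d5) ^ 67 = 2d ^ 67 = 4a
byte 3: (7e ^ 7a) ^ 69 = 04 ^ 69 = 6d
byte 4: (e6 ^ 18) ^ 6e = fe ^ 6e = 90
byte 5: (70 ^ ac) ^ 20 = dc ^ 20 = fc
byte 6: (f4 ^ af) ^ 61 = 5b ^ 61 = 3a
byte 7: (98 ^ 64) ^ 63 = fc ^ 63 = 9f
byte 8: (21 ^ 58) ^ 63 = 79 ^ 63 = 1a
byte 9: (de ^ f9) ^ 65 = 27 ^ 65 = 42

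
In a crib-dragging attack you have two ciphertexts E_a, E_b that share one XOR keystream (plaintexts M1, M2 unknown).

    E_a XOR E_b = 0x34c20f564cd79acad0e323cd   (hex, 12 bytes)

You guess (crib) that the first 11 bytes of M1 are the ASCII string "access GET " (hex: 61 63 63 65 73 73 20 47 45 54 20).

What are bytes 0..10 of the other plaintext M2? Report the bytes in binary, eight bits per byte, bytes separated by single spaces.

Since E_a ⊕ E_b = M1 ⊕ M2, XORing with the guessed M1 bytes yields the corresponding M2 bytes: M2 = (E_a ⊕ E_b) ⊕ M1.
34 xor 61 = 55
c2 xor 63 = a1
0f xor 63 = 6c
56 xor 65 = 33
4c xor 73 = 3f
d7 xor 73 = a4
9a xor 20 = ba
ca xor 47 = 8d
d0 xor 45 = 95
e3 xor 54 = b7
23 xor 20 = 03

01010101 10100001 01101100 00110011 00111111 10100100 10111010 10001101 10010101 10110111 00000011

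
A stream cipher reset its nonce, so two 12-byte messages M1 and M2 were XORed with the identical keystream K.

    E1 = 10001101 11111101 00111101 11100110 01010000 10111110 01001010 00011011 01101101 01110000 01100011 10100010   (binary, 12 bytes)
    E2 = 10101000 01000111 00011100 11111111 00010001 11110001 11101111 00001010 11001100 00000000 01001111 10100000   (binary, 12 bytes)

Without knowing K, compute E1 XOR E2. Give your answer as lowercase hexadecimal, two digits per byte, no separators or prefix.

E1 ⊕ E2 = (M1 ⊕ K) ⊕ (M2 ⊕ K) = M1 ⊕ M2 — the shared key cancels under XOR.
8d XOR a8 = 25
fd XOR 47 = ba
3d XOR 1c = 21
e6 XOR ff = 19
50 XOR 11 = 41
be XOR f1 = 4f
4a XOR ef = a5
1b XOR 0a = 11
6d XOR cc = a1
70 XOR 00 = 70
63 XOR 4f = 2c
a2 XOR a0 = 02

25ba2119414fa511a1702c02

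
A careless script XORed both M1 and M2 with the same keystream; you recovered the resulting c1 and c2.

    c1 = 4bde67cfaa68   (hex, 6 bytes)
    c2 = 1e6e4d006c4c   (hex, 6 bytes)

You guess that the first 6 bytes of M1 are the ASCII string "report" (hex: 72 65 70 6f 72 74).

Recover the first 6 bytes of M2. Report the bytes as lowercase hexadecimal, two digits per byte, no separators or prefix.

First, c1 ⊕ c2 = (M1 ⊕ K) ⊕ (M2 ⊕ K) = M1 ⊕ M2, so the key drops out. Then M2 = (M1 ⊕ M2) ⊕ M1 over the first 6 bytes.
byte 0: (4b ⊕ 1e) ⊕ 72 = 55 ⊕ 72 = 27
byte 1: (de ⊕ 6e) ⊕ 65 = b0 ⊕ 65 = d5
byte 2: (67 ⊕ 4d) ⊕ 70 = 2a ⊕ 70 = 5a
byte 3: (cf ⊕ 00) ⊕ 6f = cf ⊕ 6f = a0
byte 4: (aa ⊕ 6c) ⊕ 72 = c6 ⊕ 72 = b4
byte 5: (68 ⊕ 4c) ⊕ 74 = 24 ⊕ 74 = 50

27d55aa0b450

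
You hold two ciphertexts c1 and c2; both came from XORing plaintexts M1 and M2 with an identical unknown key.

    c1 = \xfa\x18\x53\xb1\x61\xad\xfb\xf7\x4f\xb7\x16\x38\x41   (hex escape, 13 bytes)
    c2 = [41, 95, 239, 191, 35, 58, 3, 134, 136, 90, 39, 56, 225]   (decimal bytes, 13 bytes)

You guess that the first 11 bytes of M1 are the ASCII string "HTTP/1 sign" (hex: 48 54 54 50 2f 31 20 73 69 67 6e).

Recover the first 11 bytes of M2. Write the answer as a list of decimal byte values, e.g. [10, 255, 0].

[155, 19, 232, 94, 109, 166, 216, 2, 174, 138, 95]

First, c1 ⊕ c2 = (M1 ⊕ K) ⊕ (M2 ⊕ K) = M1 ⊕ M2, so the key drops out. Then M2 = (M1 ⊕ M2) ⊕ M1 over the first 11 bytes.
byte 0: (fa xor 29) xor 48 = d3 xor 48 = 9b
byte 1: (18 xor 5f) xor 54 = 47 xor 54 = 13
byte 2: (53 xor ef) xor 54 = bc xor 54 = e8
byte 3: (b1 xor bf) xor 50 = 0e xor 50 = 5e
byte 4: (61 xor 23) xor 2f = 42 xor 2f = 6d
byte 5: (ad xor 3a) xor 31 = 97 xor 31 = a6
byte 6: (fb xor 03) xor 20 = f8 xor 20 = d8
byte 7: (f7 xor 86) xor 73 = 71 xor 73 = 02
byte 8: (4f xor 88) xor 69 = c7 xor 69 = ae
byte 9: (b7 xor 5a) xor 67 = ed xor 67 = 8a
byte 10: (16 xor 27) xor 6e = 31 xor 6e = 5f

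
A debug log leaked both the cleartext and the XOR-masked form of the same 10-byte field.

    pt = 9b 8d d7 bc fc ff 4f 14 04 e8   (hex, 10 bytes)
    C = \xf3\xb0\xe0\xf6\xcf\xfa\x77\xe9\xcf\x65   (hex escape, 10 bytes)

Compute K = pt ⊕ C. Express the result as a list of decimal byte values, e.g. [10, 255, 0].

[104, 61, 55, 74, 51, 5, 56, 253, 203, 141]

Since C = pt ⊕ K, XORing both sides with pt gives K = pt ⊕ C.
byte 0: 9b xor f3 = 68
byte 1: 8d xor b0 = 3d
byte 2: d7 xor e0 = 37
byte 3: bc xor f6 = 4a
byte 4: fc xor cf = 33
byte 5: ff xor fa = 05
byte 6: 4f xor 77 = 38
byte 7: 14 xor e9 = fd
byte 8: 04 xor cf = cb
byte 9: e8 xor 65 = 8d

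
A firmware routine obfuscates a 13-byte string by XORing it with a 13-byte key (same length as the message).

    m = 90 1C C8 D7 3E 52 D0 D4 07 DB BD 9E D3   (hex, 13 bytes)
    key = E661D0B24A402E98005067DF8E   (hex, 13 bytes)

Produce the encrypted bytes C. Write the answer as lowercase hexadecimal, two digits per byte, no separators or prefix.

XOR is its own inverse, so applying the key byte-wise gives the result directly.
144 ^ 230 = 118
 28 ^  97 = 125
200 ^ 208 =  24
215 ^ 178 = 101
 62 ^  74 = 116
 82 ^  64 =  18
208 ^  46 = 254
212 ^ 152 =  76
  7 ^   0 =   7
219 ^  80 = 139
189 ^ 103 = 218
158 ^ 223 =  65
211 ^ 142 =  93

767d18657412fe4c078bda415d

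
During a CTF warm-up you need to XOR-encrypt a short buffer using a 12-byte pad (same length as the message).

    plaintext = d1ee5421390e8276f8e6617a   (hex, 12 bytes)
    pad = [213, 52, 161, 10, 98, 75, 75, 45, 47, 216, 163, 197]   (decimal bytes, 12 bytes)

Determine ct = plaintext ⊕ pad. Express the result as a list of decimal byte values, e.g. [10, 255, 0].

byte 0: 11010001 XOR 11010101 = 00000100
byte 1: 11101110 XOR 00110100 = 11011010
byte 2: 01010100 XOR 10100001 = 11110101
byte 3: 00100001 XOR 00001010 = 00101011
byte 4: 00111001 XOR 01100010 = 01011011
byte 5: 00001110 XOR 01001011 = 01000101
byte 6: 10000010 XOR 01001011 = 11001001
byte 7: 01110110 XOR 00101101 = 01011011
byte 8: 11111000 XOR 00101111 = 11010111
byte 9: 11100110 XOR 11011000 = 00111110
byte 10: 01100001 XOR 10100011 = 11000010
byte 11: 01111010 XOR 11000101 = 10111111

[4, 218, 245, 43, 91, 69, 201, 91, 215, 62, 194, 191]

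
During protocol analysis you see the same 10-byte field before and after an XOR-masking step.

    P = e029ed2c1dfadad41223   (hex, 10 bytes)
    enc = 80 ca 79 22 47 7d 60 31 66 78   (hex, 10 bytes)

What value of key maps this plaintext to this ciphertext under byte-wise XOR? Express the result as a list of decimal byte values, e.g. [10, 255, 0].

Since enc = P ⊕ key, XORing both sides with P gives key = P ⊕ enc.
e0 ⊕ 80 = 60
29 ⊕ ca = e3
ed ⊕ 79 = 94
2c ⊕ 22 = 0e
1d ⊕ 47 = 5a
fa ⊕ 7d = 87
da ⊕ 60 = ba
d4 ⊕ 31 = e5
12 ⊕ 66 = 74
23 ⊕ 78 = 5b

[96, 227, 148, 14, 90, 135, 186, 229, 116, 91]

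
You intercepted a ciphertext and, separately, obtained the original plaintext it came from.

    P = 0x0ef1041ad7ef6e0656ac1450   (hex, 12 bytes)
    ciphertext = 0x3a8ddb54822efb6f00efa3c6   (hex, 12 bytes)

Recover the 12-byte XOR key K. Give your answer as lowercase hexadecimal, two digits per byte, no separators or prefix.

Since ciphertext = P ⊕ K, XORing both sides with P gives K = P ⊕ ciphertext.
byte 0: 00001110 ⊕ 00111010 = 00110100
byte 1: 11110001 ⊕ 10001101 = 01111100
byte 2: 00000100 ⊕ 11011011 = 11011111
byte 3: 00011010 ⊕ 01010100 = 01001110
byte 4: 11010111 ⊕ 10000010 = 01010101
byte 5: 11101111 ⊕ 00101110 = 11000001
byte 6: 01101110 ⊕ 11111011 = 10010101
byte 7: 00000110 ⊕ 01101111 = 01101001
byte 8: 01010110 ⊕ 00000000 = 01010110
byte 9: 10101100 ⊕ 11101111 = 01000011
byte 10: 00010100 ⊕ 10100011 = 10110111
byte 11: 01010000 ⊕ 11000110 = 10010110

347cdf4e55c195695643b796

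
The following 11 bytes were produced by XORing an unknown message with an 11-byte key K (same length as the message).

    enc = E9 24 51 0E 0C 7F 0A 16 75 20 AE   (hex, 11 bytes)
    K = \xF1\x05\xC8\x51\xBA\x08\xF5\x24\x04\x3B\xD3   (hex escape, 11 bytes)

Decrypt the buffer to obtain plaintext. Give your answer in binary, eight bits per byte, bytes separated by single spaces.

XOR is its own inverse, so applying the key byte-wise gives the result directly.
byte 0: e9 XOR f1 = 18
byte 1: 24 XOR 05 = 21
byte 2: 51 XOR c8 = 99
byte 3: 0e XOR 51 = 5f
byte 4: 0c XOR ba = b6
byte 5: 7f XOR 08 = 77
byte 6: 0a XOR f5 = ff
byte 7: 16 XOR 24 = 32
byte 8: 75 XOR 04 = 71
byte 9: 20 XOR 3b = 1b
byte 10: ae XOR d3 = 7d

00011000 00100001 10011001 01011111 10110110 01110111 11111111 00110010 01110001 00011011 01111101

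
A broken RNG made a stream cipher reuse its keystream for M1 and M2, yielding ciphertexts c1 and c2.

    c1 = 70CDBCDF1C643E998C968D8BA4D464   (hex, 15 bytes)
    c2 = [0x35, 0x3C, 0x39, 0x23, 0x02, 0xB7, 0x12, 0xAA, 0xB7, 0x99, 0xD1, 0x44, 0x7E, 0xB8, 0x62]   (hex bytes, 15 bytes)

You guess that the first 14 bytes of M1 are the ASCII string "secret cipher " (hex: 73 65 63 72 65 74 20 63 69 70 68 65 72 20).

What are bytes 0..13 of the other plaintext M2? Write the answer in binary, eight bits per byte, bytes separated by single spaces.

First, c1 ⊕ c2 = (M1 ⊕ K) ⊕ (M2 ⊕ K) = M1 ⊕ M2, so the key drops out. Then M2 = (M1 ⊕ M2) ⊕ M1 over the first 14 bytes.
byte 0: (70 ^ 35) ^ 73 = 45 ^ 73 = 36
byte 1: (cd ^ 3c) ^ 65 = f1 ^ 65 = 94
byte 2: (bc ^ 39) ^ 63 = 85 ^ 63 = e6
byte 3: (df ^ 23) ^ 72 = fc ^ 72 = 8e
byte 4: (1c ^ 02) ^ 65 = 1e ^ 65 = 7b
byte 5: (64 ^ b7) ^ 74 = d3 ^ 74 = a7
byte 6: (3e ^ 12) ^ 20 = 2c ^ 20 = 0c
byte 7: (99 ^ aa) ^ 63 = 33 ^ 63 = 50
byte 8: (8c ^ b7) ^ 69 = 3b ^ 69 = 52
byte 9: (96 ^ 99) ^ 70 = 0f ^ 70 = 7f
byte 10: (8d ^ d1) ^ 68 = 5c ^ 68 = 34
byte 11: (8b ^ 44) ^ 65 = cf ^ 65 = aa
byte 12: (a4 ^ 7e) ^ 72 = da ^ 72 = a8
byte 13: (d4 ^ b8) ^ 20 = 6c ^ 20 = 4c

00110110 10010100 11100110 10001110 01111011 10100111 00001100 01010000 01010010 01111111 00110100 10101010 10101000 01001100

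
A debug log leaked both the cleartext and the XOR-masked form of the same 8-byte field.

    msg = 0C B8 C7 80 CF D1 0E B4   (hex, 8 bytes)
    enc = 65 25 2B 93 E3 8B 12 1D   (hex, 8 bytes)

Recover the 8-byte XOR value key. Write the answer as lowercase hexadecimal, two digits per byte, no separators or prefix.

699dec132c5a1ca9

Since enc = msg ⊕ key, XORing both sides with msg gives key = msg ⊕ enc.
 12 ⊕ 101 = 105
184 ⊕  37 = 157
199 ⊕  43 = 236
128 ⊕ 147 =  19
207 ⊕ 227 =  44
209 ⊕ 139 =  90
 14 ⊕  18 =  28
180 ⊕  29 = 169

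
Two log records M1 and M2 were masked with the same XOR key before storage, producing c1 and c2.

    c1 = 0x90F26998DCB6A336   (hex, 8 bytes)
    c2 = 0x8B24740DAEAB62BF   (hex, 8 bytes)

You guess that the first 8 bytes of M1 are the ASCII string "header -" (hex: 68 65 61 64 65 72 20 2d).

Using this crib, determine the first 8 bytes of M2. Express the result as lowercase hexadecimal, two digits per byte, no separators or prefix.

First, c1 ⊕ c2 = (M1 ⊕ K) ⊕ (M2 ⊕ K) = M1 ⊕ M2, so the key drops out. Then M2 = (M1 ⊕ M2) ⊕ M1 over the first 8 bytes.
byte 0: (90 ⊕ 8b) ⊕ 68 = 1b ⊕ 68 = 73
byte 1: (f2 ⊕ 24) ⊕ 65 = d6 ⊕ 65 = b3
byte 2: (69 ⊕ 74) ⊕ 61 = 1d ⊕ 61 = 7c
byte 3: (98 ⊕ 0d) ⊕ 64 = 95 ⊕ 64 = f1
byte 4: (dc ⊕ ae) ⊕ 65 = 72 ⊕ 65 = 17
byte 5: (b6 ⊕ ab) ⊕ 72 = 1d ⊕ 72 = 6f
byte 6: (a3 ⊕ 62) ⊕ 20 = c1 ⊕ 20 = e1
byte 7: (36 ⊕ bf) ⊕ 2d = 89 ⊕ 2d = a4

73b37cf1176fe1a4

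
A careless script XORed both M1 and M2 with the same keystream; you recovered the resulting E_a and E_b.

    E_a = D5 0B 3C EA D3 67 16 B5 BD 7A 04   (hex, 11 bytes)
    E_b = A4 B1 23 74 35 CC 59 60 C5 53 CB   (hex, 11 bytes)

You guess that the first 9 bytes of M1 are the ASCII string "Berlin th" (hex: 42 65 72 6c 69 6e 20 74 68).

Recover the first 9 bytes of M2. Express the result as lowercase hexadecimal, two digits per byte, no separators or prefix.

First, E_a ⊕ E_b = (M1 ⊕ K) ⊕ (M2 ⊕ K) = M1 ⊕ M2, so the key drops out. Then M2 = (M1 ⊕ M2) ⊕ M1 over the first 9 bytes.
byte 0: (d5 XOR a4) XOR 42 = 71 XOR 42 = 33
byte 1: (0b XOR b1) XOR 65 = ba XOR 65 = df
byte 2: (3c XOR 23) XOR 72 = 1f XOR 72 = 6d
byte 3: (ea XOR 74) XOR 6c = 9e XOR 6c = f2
byte 4: (d3 XOR 35) XOR 69 = e6 XOR 69 = 8f
byte 5: (67 XOR cc) XOR 6e = ab XOR 6e = c5
byte 6: (16 XOR 59) XOR 20 = 4f XOR 20 = 6f
byte 7: (b5 XOR 60) XOR 74 = d5 XOR 74 = a1
byte 8: (bd XOR c5) XOR 68 = 78 XOR 68 = 10

33df6df28fc56fa110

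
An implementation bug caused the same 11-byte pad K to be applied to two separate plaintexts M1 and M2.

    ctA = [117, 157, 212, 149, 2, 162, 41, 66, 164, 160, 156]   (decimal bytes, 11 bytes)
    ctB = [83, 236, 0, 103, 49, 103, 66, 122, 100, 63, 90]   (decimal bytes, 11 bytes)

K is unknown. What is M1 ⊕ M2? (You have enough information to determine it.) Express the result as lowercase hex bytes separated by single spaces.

26 71 d4 f2 33 c5 6b 38 c0 9f c6

ctA ⊕ ctB = (M1 ⊕ K) ⊕ (M2 ⊕ K) = M1 ⊕ M2 — the shared key cancels under XOR.
byte 0: 75 ^ 53 = 26
byte 1: 9d ^ ec = 71
byte 2: d4 ^ 00 = d4
byte 3: 95 ^ 67 = f2
byte 4: 02 ^ 31 = 33
byte 5: a2 ^ 67 = c5
byte 6: 29 ^ 42 = 6b
byte 7: 42 ^ 7a = 38
byte 8: a4 ^ 64 = c0
byte 9: a0 ^ 3f = 9f
byte 10: 9c ^ 5a = c6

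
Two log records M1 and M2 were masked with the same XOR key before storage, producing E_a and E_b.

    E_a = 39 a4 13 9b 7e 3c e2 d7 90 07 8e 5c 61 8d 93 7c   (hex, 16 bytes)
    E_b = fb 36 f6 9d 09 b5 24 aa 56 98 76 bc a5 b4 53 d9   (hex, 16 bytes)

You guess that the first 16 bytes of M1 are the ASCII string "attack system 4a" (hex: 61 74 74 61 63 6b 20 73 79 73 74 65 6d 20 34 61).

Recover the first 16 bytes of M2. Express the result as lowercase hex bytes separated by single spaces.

a3 e6 91 67 14 e2 e6 0e bf ec 8c 85 a9 19 f4 c4

First, E_a ⊕ E_b = (M1 ⊕ K) ⊕ (M2 ⊕ K) = M1 ⊕ M2, so the key drops out. Then M2 = (M1 ⊕ M2) ⊕ M1 over the first 16 bytes.
byte 0: (39 ^ fb) ^ 61 = c2 ^ 61 = a3
byte 1: (a4 ^ 36) ^ 74 = 92 ^ 74 = e6
byte 2: (13 ^ f6) ^ 74 = e5 ^ 74 = 91
byte 3: (9b ^ 9d) ^ 61 = 06 ^ 61 = 67
byte 4: (7e ^ 09) ^ 63 = 77 ^ 63 = 14
byte 5: (3c ^ b5) ^ 6b = 89 ^ 6b = e2
byte 6: (e2 ^ 24) ^ 20 = c6 ^ 20 = e6
byte 7: (d7 ^ aa) ^ 73 = 7d ^ 73 = 0e
byte 8: (90 ^ 56) ^ 79 = c6 ^ 79 = bf
byte 9: (07 ^ 98) ^ 73 = 9f ^ 73 = ec
byte 10: (8e ^ 76) ^ 74 = f8 ^ 74 = 8c
byte 11: (5c ^ bc) ^ 65 = e0 ^ 65 = 85
byte 12: (61 ^ a5) ^ 6d = c4 ^ 6d = a9
byte 13: (8d ^ b4) ^ 20 = 39 ^ 20 = 19
byte 14: (93 ^ 53) ^ 34 = c0 ^ 34 = f4
byte 15: (7c ^ d9) ^ 61 = a5 ^ 61 = c4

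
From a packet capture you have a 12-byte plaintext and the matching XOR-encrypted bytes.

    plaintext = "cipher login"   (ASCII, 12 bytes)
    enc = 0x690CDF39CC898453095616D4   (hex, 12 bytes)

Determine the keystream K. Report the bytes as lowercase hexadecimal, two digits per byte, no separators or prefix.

0a65af51a9fba43f66317fba

Since enc = plaintext ⊕ K, XORing both sides with plaintext gives K = plaintext ⊕ enc.
63 xor 69 = 0a
69 xor 0c = 65
70 xor df = af
68 xor 39 = 51
65 xor cc = a9
72 xor 89 = fb
20 xor 84 = a4
6c xor 53 = 3f
6f xor 09 = 66
67 xor 56 = 31
69 xor 16 = 7f
6e xor d4 = ba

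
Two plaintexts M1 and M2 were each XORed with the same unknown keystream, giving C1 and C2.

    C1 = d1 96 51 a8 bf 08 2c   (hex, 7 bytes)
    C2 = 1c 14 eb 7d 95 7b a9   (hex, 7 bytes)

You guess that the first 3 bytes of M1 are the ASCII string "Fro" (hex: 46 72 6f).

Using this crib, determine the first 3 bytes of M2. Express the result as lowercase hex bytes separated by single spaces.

First, C1 ⊕ C2 = (M1 ⊕ K) ⊕ (M2 ⊕ K) = M1 ⊕ M2, so the key drops out. Then M2 = (M1 ⊕ M2) ⊕ M1 over the first 3 bytes.
byte 0: (d1 XOR 1c) XOR 46 = cd XOR 46 = 8b
byte 1: (96 XOR 14) XOR 72 = 82 XOR 72 = f0
byte 2: (51 XOR eb) XOR 6f = ba XOR 6f = d5

8b f0 d5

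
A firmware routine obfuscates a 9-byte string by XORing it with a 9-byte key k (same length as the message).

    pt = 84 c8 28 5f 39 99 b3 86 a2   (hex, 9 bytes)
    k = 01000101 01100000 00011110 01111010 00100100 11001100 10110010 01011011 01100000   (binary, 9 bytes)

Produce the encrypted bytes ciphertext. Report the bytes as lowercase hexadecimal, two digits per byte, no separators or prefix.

XOR is its own inverse, so applying the key byte-wise gives the result directly.
byte 0: 84 ^ 45 = c1
byte 1: c8 ^ 60 = a8
byte 2: 28 ^ 1e = 36
byte 3: 5f ^ 7a = 25
byte 4: 39 ^ 24 = 1d
byte 5: 99 ^ cc = 55
byte 6: b3 ^ b2 = 01
byte 7: 86 ^ 5b = dd
byte 8: a2 ^ 60 = c2

c1a836251d5501ddc2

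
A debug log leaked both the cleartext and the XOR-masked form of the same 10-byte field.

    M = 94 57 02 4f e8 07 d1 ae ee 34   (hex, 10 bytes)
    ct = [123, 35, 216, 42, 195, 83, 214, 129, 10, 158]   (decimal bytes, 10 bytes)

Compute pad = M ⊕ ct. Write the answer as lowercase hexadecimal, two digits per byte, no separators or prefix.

Since ct = M ⊕ pad, XORing both sides with M gives pad = M ⊕ ct.
94 ^ 7b = ef
57 ^ 23 = 74
02 ^ d8 = da
4f ^ 2a = 65
e8 ^ c3 = 2b
07 ^ 53 = 54
d1 ^ d6 = 07
ae ^ 81 = 2f
ee ^ 0a = e4
34 ^ 9e = aa

ef74da652b54072fe4aa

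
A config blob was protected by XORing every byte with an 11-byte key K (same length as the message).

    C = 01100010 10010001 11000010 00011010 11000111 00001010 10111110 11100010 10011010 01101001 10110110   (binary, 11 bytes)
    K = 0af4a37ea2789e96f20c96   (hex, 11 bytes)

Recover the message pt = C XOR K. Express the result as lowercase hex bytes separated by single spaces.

XOR is its own inverse, so applying the key byte-wise gives the result directly.
01100010 ^ 00001010 = 01101000
10010001 ^ 11110100 = 01100101
11000010 ^ 10100011 = 01100001
00011010 ^ 01111110 = 01100100
11000111 ^ 10100010 = 01100101
00001010 ^ 01111000 = 01110010
10111110 ^ 10011110 = 00100000
11100010 ^ 10010110 = 01110100
10011010 ^ 11110010 = 01101000
01101001 ^ 00001100 = 01100101
10110110 ^ 10010110 = 00100000

68 65 61 64 65 72 20 74 68 65 20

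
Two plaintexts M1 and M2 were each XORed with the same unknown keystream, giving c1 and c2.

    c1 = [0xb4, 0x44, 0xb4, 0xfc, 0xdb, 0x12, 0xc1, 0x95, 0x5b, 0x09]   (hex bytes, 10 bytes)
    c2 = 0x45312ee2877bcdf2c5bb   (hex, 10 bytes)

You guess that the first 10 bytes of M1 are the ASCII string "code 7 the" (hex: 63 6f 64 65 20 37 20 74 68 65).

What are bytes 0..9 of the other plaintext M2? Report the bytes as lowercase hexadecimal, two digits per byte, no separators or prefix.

First, c1 ⊕ c2 = (M1 ⊕ K) ⊕ (M2 ⊕ K) = M1 ⊕ M2, so the key drops out. Then M2 = (M1 ⊕ M2) ⊕ M1 over the first 10 bytes.
byte 0: (b4 xor 45) xor 63 = f1 xor 63 = 92
byte 1: (44 xor 31) xor 6f = 75 xor 6f = 1a
byte 2: (b4 xor 2e) xor 64 = 9a xor 64 = fe
byte 3: (fc xor e2) xor 65 = 1e xor 65 = 7b
byte 4: (db xor 87) xor 20 = 5c xor 20 = 7c
byte 5: (12 xor 7b) xor 37 = 69 xor 37 = 5e
byte 6: (c1 xor cd) xor 20 = 0c xor 20 = 2c
byte 7: (95 xor f2) xor 74 = 67 xor 74 = 13
byte 8: (5b xor c5) xor 68 = 9e xor 68 = f6
byte 9: (09 xor bb) xor 65 = b2 xor 65 = d7

921afe7b7c5e2c13f6d7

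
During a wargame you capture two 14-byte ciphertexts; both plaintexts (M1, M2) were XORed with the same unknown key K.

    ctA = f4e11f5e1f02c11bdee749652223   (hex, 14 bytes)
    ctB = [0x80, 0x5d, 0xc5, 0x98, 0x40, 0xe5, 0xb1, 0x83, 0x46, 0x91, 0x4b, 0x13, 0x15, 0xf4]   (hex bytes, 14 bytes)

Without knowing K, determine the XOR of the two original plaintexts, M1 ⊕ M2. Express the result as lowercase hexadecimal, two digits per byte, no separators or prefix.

74bcdac65fe770989876027637d7

ctA ⊕ ctB = (M1 ⊕ K) ⊕ (M2 ⊕ K) = M1 ⊕ M2 — the shared key cancels under XOR.
244 ^ 128 = 116
225 ^  93 = 188
 31 ^ 197 = 218
 94 ^ 152 = 198
 31 ^  64 =  95
  2 ^ 229 = 231
193 ^ 177 = 112
 27 ^ 131 = 152
222 ^  70 = 152
231 ^ 145 = 118
 73 ^  75 =   2
101 ^  19 = 118
 34 ^  21 =  55
 35 ^ 244 = 215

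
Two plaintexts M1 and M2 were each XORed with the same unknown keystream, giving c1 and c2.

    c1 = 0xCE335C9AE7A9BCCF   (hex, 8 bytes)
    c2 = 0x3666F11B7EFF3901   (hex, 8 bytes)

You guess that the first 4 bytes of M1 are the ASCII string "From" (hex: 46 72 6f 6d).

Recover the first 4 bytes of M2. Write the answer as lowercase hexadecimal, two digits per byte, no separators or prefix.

First, c1 ⊕ c2 = (M1 ⊕ K) ⊕ (M2 ⊕ K) = M1 ⊕ M2, so the key drops out. Then M2 = (M1 ⊕ M2) ⊕ M1 over the first 4 bytes.
byte 0: (ce xor 36) xor 46 = f8 xor 46 = be
byte 1: (33 xor 66) xor 72 = 55 xor 72 = 27
byte 2: (5c xor f1) xor 6f = ad xor 6f = c2
byte 3: (9a xor 1b) xor 6d = 81 xor 6d = ec

be27c2ec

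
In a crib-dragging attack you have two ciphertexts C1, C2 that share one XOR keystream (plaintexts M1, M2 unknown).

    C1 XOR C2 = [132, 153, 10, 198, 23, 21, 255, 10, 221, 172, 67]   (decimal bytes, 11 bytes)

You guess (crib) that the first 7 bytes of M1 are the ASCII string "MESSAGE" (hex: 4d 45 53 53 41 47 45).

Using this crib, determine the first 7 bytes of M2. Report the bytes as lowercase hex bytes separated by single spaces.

c9 dc 59 95 56 52 ba

Since C1 ⊕ C2 = M1 ⊕ M2, XORing with the guessed M1 bytes yields the corresponding M2 bytes: M2 = (C1 ⊕ C2) ⊕ M1.
10000100 XOR 01001101 = 11001001
10011001 XOR 01000101 = 11011100
00001010 XOR 01010011 = 01011001
11000110 XOR 01010011 = 10010101
00010111 XOR 01000001 = 01010110
00010101 XOR 01000111 = 01010010
11111111 XOR 01000101 = 10111010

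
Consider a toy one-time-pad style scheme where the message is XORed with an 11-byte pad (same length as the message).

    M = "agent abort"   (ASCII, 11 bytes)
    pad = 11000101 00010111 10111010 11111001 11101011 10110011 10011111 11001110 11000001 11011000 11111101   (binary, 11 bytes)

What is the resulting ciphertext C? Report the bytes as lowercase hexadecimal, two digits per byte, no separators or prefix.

a470df979f93feacaeaa89

 97 XOR 197 = 164
103 XOR  23 = 112
101 XOR 186 = 223
110 XOR 249 = 151
116 XOR 235 = 159
 32 XOR 179 = 147
 97 XOR 159 = 254
 98 XOR 206 = 172
111 XOR 193 = 174
114 XOR 216 = 170
116 XOR 253 = 137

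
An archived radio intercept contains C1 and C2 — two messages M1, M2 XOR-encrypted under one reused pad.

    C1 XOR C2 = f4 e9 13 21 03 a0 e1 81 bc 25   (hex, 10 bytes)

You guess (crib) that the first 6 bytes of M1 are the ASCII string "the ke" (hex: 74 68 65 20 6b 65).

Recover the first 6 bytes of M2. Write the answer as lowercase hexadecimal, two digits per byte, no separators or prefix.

8081760168c5

Since C1 ⊕ C2 = M1 ⊕ M2, XORing with the guessed M1 bytes yields the corresponding M2 bytes: M2 = (C1 ⊕ C2) ⊕ M1.
244 XOR 116 = 128
233 XOR 104 = 129
 19 XOR 101 = 118
 33 XOR  32 =   1
  3 XOR 107 = 104
160 XOR 101 = 197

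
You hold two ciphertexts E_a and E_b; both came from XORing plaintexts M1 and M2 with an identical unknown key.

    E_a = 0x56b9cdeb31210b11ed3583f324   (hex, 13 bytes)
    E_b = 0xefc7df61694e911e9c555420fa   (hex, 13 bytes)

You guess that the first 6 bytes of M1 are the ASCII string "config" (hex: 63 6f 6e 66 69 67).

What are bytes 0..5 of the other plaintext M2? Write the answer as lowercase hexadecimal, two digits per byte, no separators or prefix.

da117cec3108

First, E_a ⊕ E_b = (M1 ⊕ K) ⊕ (M2 ⊕ K) = M1 ⊕ M2, so the key drops out. Then M2 = (M1 ⊕ M2) ⊕ M1 over the first 6 bytes.
byte 0: (56 XOR ef) XOR 63 = b9 XOR 63 = da
byte 1: (b9 XOR c7) XOR 6f = 7e XOR 6f = 11
byte 2: (cd XOR df) XOR 6e = 12 XOR 6e = 7c
byte 3: (eb XOR 61) XOR 66 = 8a XOR 66 = ec
byte 4: (31 XOR 69) XOR 69 = 58 XOR 69 = 31
byte 5: (21 XOR 4e) XOR 67 = 6f XOR 67 = 08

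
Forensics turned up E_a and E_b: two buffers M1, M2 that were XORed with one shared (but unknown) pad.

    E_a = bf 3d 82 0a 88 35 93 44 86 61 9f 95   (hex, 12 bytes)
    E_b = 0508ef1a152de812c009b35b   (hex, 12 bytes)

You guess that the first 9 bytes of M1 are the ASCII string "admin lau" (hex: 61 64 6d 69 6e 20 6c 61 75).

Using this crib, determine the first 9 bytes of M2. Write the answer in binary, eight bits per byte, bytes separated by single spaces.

11011011 01010001 00000000 01111001 11110011 00111000 00010111 00110111 00110011

First, E_a ⊕ E_b = (M1 ⊕ K) ⊕ (M2 ⊕ K) = M1 ⊕ M2, so the key drops out. Then M2 = (M1 ⊕ M2) ⊕ M1 over the first 9 bytes.
byte 0: (bf xor 05) xor 61 = ba xor 61 = db
byte 1: (3d xor 08) xor 64 = 35 xor 64 = 51
byte 2: (82 xor ef) xor 6d = 6d xor 6d = 00
byte 3: (0a xor 1a) xor 69 = 10 xor 69 = 79
byte 4: (88 xor 15) xor 6e = 9d xor 6e = f3
byte 5: (35 xor 2d) xor 20 = 18 xor 20 = 38
byte 6: (93 xor e8) xor 6c = 7b xor 6c = 17
byte 7: (44 xor 12) xor 61 = 56 xor 61 = 37
byte 8: (86 xor c0) xor 75 = 46 xor 75 = 33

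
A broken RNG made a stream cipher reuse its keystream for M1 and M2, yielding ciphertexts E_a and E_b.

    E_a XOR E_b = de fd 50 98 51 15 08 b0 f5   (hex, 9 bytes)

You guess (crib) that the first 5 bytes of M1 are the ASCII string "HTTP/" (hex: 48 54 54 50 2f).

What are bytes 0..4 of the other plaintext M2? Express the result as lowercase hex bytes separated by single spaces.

96 a9 04 c8 7e

Since E_a ⊕ E_b = M1 ⊕ M2, XORing with the guessed M1 bytes yields the corresponding M2 bytes: M2 = (E_a ⊕ E_b) ⊕ M1.
222 ⊕  72 = 150
253 ⊕  84 = 169
 80 ⊕  84 =   4
152 ⊕  80 = 200
 81 ⊕  47 = 126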